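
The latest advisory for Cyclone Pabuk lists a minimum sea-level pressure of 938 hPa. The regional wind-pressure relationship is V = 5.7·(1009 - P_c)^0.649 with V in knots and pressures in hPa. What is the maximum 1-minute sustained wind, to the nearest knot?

ΔP = 1009 − 938 = 71 hPa.
71^0.649 ≈ 15.903.
V ≈ 5.7 × 15.903 ≈ 90.6 kt.

91 kt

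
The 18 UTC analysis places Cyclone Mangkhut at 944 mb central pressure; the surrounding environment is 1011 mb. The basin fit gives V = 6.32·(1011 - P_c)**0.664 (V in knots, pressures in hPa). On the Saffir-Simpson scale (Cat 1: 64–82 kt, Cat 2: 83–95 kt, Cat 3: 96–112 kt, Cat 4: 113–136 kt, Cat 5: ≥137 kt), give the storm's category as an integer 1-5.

ΔP = 1011 − 944 = 67 mb.
V ≈ 6.32 × 67^0.664 = 6.32 × 16.31 ≈ 103 kt.
103 kt falls in the Category 3 band.

3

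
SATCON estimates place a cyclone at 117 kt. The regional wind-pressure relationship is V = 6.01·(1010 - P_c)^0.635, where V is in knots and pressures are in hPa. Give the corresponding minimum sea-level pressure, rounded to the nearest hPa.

903 hPa

ΔP = (V / 6.01)^(1/0.635) = (117/6.01)^1.575.
117/6.01 = 19.468; 19.468^1.575 ≈ 107.25 hPa.
P_c = 1010 − 107.25 = 902.75 ≈ 903 hPa.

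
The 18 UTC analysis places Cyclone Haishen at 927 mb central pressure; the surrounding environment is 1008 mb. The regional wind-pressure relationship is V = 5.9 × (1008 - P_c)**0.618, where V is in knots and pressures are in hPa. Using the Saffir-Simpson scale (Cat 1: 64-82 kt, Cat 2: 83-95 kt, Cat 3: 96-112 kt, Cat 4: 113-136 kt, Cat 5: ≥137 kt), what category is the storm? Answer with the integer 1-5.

ΔP = 1008 − 927 = 81 mb.
V ≈ 5.9 × 81^0.618 = 5.9 × 15.12 ≈ 89 kt.
89 kt falls in the Category 2 band.

2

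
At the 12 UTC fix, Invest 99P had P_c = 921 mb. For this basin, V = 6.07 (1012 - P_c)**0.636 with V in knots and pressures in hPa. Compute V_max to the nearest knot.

ΔP = 1012 − 921 = 91 mb.
91^0.636 ≈ 17.618.
V ≈ 6.07 × 17.618 ≈ 106.9 kt.

107 kt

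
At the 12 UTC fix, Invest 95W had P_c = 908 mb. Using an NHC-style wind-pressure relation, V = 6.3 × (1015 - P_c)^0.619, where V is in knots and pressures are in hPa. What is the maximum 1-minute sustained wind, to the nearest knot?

114 kt

ΔP = 1015 − 908 = 107 mb.
107^0.619 ≈ 18.038.
V ≈ 6.3 × 18.038 ≈ 113.6 kt.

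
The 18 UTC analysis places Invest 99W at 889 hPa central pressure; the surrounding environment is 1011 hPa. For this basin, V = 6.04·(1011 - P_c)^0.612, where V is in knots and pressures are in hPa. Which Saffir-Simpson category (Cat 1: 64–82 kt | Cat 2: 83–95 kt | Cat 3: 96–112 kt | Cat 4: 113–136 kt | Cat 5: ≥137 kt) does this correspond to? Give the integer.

ΔP = 1011 − 889 = 122 hPa.
V ≈ 6.04 × 122^0.612 = 6.04 × 18.92 ≈ 114 kt.
114 kt falls in the Category 4 band.

4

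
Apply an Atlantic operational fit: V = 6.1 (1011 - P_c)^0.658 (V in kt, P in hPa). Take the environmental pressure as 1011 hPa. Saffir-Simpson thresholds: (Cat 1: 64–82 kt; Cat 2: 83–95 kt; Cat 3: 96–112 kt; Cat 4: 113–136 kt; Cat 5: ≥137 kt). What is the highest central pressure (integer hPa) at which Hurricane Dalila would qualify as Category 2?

958 hPa

Category 2 begins at V = 83 kt.
Required ΔP = (83/6.1)^(1/0.658) = 13.607^1.520 ≈ 52.85 hPa.
P_c ≤ 1011 − 52.85 = 958.15, so the highest integer P_c is 958 hPa.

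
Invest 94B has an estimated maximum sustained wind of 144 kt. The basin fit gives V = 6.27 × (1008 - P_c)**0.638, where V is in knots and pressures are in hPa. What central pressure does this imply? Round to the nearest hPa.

872 hPa

ΔP = (V / 6.27)^(1/0.638) = (144/6.27)^1.567.
144/6.27 = 22.967; 22.967^1.567 ≈ 135.95 hPa.
P_c = 1008 − 135.95 = 872.05 ≈ 872 hPa.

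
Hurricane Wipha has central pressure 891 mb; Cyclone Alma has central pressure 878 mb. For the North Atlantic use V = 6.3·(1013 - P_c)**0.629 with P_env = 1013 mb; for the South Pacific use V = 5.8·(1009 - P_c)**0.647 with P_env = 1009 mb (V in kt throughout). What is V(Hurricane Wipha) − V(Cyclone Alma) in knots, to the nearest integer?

Hurricane Wipha: ΔP = 122; V ≈ 6.3 × 122^0.629 ≈ 129.32 kt.
Cyclone Alma: ΔP = 131; V ≈ 5.8 × 131^0.647 ≈ 135.93 kt.
Difference ≈ 129.32 − 135.93 = -6.61 → -7 kt.

-7 kt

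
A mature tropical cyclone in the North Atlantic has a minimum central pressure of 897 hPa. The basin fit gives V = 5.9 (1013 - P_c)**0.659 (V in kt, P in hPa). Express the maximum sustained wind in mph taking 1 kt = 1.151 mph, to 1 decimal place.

ΔP = 1013 − 897 = 116 hPa.
V ≈ 5.9 × 116^0.659 = 5.9 × 22.934 ≈ 135.310 kt.
135.310 × 1.151 ≈ 155.74 mph → 155.7 mph.

155.7 mph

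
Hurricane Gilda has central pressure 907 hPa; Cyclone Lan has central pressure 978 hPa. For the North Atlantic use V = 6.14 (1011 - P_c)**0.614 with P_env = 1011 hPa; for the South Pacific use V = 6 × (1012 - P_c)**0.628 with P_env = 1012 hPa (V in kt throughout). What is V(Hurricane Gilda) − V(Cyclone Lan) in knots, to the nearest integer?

Hurricane Gilda: ΔP = 104; V ≈ 6.14 × 104^0.614 ≈ 106.32 kt.
Cyclone Lan: ΔP = 34; V ≈ 6 × 34^0.628 ≈ 54.94 kt.
Difference ≈ 106.32 − 54.94 = 51.38 → 51 kt.

51 kt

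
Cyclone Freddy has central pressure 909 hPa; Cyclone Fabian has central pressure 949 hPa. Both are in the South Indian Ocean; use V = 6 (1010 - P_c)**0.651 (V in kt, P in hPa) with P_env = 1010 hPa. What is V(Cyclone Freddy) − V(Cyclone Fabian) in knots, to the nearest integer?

34 kt

Cyclone Freddy: ΔP = 101; V ≈ 6 × 101^0.651 ≈ 121.05 kt.
Cyclone Fabian: ΔP = 61; V ≈ 6 × 61^0.651 ≈ 87.18 kt.
Difference ≈ 121.05 − 87.18 = 33.87 → 34 kt.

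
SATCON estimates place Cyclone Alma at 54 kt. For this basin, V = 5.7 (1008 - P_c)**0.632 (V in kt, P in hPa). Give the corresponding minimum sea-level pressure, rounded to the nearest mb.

973 mb

ΔP = (V / 5.7)^(1/0.632) = (54/5.7)^1.582.
54/5.7 = 9.474; 9.474^1.582 ≈ 35.09 mb.
P_c = 1008 − 35.09 = 972.91 ≈ 973 mb.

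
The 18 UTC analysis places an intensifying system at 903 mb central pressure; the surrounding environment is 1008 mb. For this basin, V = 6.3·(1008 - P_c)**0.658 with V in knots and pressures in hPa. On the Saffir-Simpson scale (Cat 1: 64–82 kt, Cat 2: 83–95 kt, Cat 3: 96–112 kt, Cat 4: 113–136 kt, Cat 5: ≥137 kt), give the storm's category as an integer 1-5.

ΔP = 1008 − 903 = 105 mb.
V ≈ 6.3 × 105^0.658 = 6.3 × 21.38 ≈ 135 kt.
135 kt falls in the Category 4 band.

4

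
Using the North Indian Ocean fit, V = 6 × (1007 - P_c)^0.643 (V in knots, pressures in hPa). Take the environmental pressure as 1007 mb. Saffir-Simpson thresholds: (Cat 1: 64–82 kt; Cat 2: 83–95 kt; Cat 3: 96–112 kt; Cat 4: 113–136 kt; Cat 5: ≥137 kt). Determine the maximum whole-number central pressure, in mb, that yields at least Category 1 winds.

967 mb

Category 1 begins at V = 64 kt.
Required ΔP = (64/6)^(1/0.643) = 10.667^1.555 ≈ 39.70 mb.
P_c ≤ 1007 − 39.70 = 967.30, so the highest integer P_c is 967 mb.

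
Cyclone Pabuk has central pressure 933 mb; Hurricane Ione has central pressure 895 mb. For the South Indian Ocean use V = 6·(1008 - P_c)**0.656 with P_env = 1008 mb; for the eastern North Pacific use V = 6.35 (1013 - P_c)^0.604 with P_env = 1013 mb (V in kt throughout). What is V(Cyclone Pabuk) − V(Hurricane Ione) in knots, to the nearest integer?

Cyclone Pabuk: ΔP = 75; V ≈ 6 × 75^0.656 ≈ 101.90 kt.
Hurricane Ione: ΔP = 118; V ≈ 6.35 × 118^0.604 ≈ 113.29 kt.
Difference ≈ 101.90 − 113.29 = -11.39 → -11 kt.

-11 kt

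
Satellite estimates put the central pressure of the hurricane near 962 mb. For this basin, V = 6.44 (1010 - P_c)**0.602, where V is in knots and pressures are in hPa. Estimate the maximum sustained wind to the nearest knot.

ΔP = 1010 − 962 = 48 mb.
48^0.602 ≈ 10.283.
V ≈ 6.44 × 10.283 ≈ 66.2 kt.

66 kt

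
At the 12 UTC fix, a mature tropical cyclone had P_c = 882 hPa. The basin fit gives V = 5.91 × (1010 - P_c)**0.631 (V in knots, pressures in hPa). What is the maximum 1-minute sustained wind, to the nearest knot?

126 kt

ΔP = 1010 − 882 = 128 hPa.
128^0.631 ≈ 21.362.
V ≈ 5.91 × 21.362 ≈ 126.3 kt.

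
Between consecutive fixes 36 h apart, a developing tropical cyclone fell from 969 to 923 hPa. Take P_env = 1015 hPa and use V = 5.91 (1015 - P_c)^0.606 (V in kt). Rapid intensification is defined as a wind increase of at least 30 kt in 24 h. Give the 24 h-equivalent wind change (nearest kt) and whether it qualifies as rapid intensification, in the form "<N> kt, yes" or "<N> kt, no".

V₁: ΔP = 46, V ≈ 5.91 × 46^0.606 ≈ 60.15 kt.
V₂: ΔP = 92, V ≈ 5.91 × 92^0.606 ≈ 91.55 kt.
ΔV over 36 h = 31.40 kt → 24 h equivalent = 31.40 × 24/36 ≈ 20.93 kt.
21 kt < 30 kt ⇒ not rapid intensification.

21 kt, no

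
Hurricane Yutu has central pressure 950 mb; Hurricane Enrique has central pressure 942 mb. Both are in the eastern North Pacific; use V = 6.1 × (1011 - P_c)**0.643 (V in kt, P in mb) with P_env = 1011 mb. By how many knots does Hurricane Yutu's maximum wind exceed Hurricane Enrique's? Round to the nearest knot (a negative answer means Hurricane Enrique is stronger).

-7 kt

Hurricane Yutu: ΔP = 61; V ≈ 6.1 × 61^0.643 ≈ 85.76 kt.
Hurricane Enrique: ΔP = 69; V ≈ 6.1 × 69^0.643 ≈ 92.83 kt.
Difference ≈ 85.76 − 92.83 = -7.07 → -7 kt.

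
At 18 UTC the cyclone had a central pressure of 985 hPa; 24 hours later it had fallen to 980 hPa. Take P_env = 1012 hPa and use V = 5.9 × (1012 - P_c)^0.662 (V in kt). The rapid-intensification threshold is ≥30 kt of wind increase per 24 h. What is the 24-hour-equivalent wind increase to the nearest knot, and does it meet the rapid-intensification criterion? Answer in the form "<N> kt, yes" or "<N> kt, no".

V₁: ΔP = 27, V ≈ 5.9 × 27^0.662 ≈ 52.29 kt.
V₂: ΔP = 32, V ≈ 5.9 × 32^0.662 ≈ 58.51 kt.
ΔV over 24 h = 6.22 kt → 24 h equivalent = 6.22 × 24/24 ≈ 6.22 kt.
6 kt < 30 kt ⇒ not rapid intensification.

6 kt, no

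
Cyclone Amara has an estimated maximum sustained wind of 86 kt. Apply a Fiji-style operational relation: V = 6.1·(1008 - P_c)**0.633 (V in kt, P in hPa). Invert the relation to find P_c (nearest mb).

ΔP = (V / 6.1)^(1/0.633) = (86/6.1)^1.580.
86/6.1 = 14.098; 14.098^1.580 ≈ 65.38 mb.
P_c = 1008 − 65.38 = 942.62 ≈ 943 mb.

943 mb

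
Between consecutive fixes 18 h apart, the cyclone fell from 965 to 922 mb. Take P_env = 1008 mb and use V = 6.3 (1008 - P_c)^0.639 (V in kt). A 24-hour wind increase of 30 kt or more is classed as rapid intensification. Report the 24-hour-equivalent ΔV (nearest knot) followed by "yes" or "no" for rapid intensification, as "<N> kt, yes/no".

V₁: ΔP = 43, V ≈ 6.3 × 43^0.639 ≈ 69.68 kt.
V₂: ΔP = 86, V ≈ 6.3 × 86^0.639 ≈ 108.51 kt.
ΔV over 18 h = 38.83 kt → 24 h equivalent = 38.83 × 24/18 ≈ 51.77 kt.
52 kt ≥ 30 kt ⇒ rapid intensification.

52 kt, yes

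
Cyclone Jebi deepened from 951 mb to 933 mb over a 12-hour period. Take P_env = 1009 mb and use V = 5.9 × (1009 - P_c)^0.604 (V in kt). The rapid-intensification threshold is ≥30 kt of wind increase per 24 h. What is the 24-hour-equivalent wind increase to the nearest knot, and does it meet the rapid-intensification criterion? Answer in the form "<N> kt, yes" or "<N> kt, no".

24 kt, no

V₁: ΔP = 58, V ≈ 5.9 × 58^0.604 ≈ 68.54 kt.
V₂: ΔP = 76, V ≈ 5.9 × 76^0.604 ≈ 80.70 kt.
ΔV over 12 h = 12.16 kt → 24 h equivalent = 12.16 × 24/12 ≈ 24.32 kt.
24 kt < 30 kt ⇒ not rapid intensification.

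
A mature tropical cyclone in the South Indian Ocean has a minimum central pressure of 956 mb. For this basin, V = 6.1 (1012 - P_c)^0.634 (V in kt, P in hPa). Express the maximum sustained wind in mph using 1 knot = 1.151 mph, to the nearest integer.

ΔP = 1012 − 956 = 56 mb.
V ≈ 6.1 × 56^0.634 = 6.1 × 12.834 ≈ 78.285 kt.
78.285 × 1.151 ≈ 90.11 mph → 90 mph.

90 mph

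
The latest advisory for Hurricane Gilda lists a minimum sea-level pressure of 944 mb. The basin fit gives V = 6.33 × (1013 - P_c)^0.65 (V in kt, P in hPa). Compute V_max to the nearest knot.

ΔP = 1013 − 944 = 69 mb.
69^0.65 ≈ 15.677.
V ≈ 6.33 × 15.677 ≈ 99.2 kt.

99 kt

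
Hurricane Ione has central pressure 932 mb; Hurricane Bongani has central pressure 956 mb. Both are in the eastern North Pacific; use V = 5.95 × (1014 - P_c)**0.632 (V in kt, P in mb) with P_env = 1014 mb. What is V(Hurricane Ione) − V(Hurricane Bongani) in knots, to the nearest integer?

Hurricane Ione: ΔP = 82; V ≈ 5.95 × 82^0.632 ≈ 96.39 kt.
Hurricane Bongani: ΔP = 58; V ≈ 5.95 × 58^0.632 ≈ 77.45 kt.
Difference ≈ 96.39 − 77.45 = 18.94 → 19 kt.

19 kt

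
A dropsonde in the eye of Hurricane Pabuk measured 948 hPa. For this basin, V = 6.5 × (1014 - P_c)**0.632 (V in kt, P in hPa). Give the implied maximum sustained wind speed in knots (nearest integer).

ΔP = 1014 − 948 = 66 hPa.
66^0.632 ≈ 14.124.
V ≈ 6.5 × 14.124 ≈ 91.8 kt.

92 kt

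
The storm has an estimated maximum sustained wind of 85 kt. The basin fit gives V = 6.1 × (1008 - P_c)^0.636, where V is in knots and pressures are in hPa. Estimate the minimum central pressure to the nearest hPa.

945 hPa

ΔP = (V / 6.1)^(1/0.636) = (85/6.1)^1.572.
85/6.1 = 13.934; 13.934^1.572 ≈ 62.93 hPa.
P_c = 1008 − 62.93 = 945.07 ≈ 945 hPa.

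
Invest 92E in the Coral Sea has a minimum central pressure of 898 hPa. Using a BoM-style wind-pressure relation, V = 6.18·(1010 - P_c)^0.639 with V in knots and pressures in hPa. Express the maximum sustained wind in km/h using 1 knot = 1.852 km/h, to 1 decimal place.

233.4 km/h

ΔP = 1010 − 898 = 112 hPa.
V ≈ 6.18 × 112^0.639 = 6.18 × 20.392 ≈ 126.020 kt.
126.020 × 1.852 ≈ 233.39 km/h → 233.4 km/h.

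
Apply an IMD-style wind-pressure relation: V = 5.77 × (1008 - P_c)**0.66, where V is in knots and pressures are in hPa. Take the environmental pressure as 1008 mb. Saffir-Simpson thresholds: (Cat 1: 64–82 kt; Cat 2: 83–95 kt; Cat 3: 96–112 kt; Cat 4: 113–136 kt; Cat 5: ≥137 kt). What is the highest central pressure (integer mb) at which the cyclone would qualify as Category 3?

937 mb

Category 3 begins at V = 96 kt.
Required ΔP = (96/5.77)^(1/0.66) = 16.638^1.515 ≈ 70.82 mb.
P_c ≤ 1008 − 70.82 = 937.18, so the highest integer P_c is 937 mb.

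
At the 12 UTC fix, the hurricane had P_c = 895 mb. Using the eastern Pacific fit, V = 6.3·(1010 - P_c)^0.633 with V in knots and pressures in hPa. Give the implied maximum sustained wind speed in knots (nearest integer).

127 kt

ΔP = 1010 − 895 = 115 mb.
115^0.633 ≈ 20.157.
V ≈ 6.3 × 20.157 ≈ 127.0 kt.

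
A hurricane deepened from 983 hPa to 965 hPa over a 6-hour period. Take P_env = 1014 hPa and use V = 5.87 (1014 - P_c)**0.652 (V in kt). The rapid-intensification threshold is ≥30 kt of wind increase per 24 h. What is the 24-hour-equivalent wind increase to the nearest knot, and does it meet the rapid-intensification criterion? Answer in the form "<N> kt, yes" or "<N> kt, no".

77 kt, yes

V₁: ΔP = 31, V ≈ 5.87 × 31^0.652 ≈ 55.08 kt.
V₂: ΔP = 49, V ≈ 5.87 × 49^0.652 ≈ 74.24 kt.
ΔV over 6 h = 19.16 kt → 24 h equivalent = 19.16 × 24/6 ≈ 76.64 kt.
77 kt ≥ 30 kt ⇒ rapid intensification.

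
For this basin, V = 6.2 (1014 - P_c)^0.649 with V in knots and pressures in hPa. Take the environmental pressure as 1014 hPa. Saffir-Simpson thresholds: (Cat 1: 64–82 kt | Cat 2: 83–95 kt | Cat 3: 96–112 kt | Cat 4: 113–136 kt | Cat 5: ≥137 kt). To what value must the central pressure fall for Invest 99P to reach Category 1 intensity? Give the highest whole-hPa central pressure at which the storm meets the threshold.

Category 1 begins at V = 64 kt.
Required ΔP = (64/6.2)^(1/0.649) = 10.323^1.541 ≈ 36.48 hPa.
P_c ≤ 1014 − 36.48 = 977.52, so the highest integer P_c is 977 hPa.

977 hPa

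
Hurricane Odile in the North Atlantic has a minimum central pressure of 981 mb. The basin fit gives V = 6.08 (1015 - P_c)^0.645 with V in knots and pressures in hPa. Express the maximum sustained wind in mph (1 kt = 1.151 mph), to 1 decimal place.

68.0 mph

ΔP = 1015 − 981 = 34 mb.
V ≈ 6.08 × 34^0.645 = 6.08 × 9.723 ≈ 59.116 kt.
59.116 × 1.151 ≈ 68.04 mph → 68.0 mph.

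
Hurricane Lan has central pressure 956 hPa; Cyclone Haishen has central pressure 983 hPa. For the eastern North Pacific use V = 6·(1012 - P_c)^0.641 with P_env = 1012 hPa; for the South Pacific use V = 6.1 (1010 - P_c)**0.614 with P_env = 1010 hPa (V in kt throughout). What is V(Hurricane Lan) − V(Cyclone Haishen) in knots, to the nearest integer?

33 kt

Hurricane Lan: ΔP = 56; V ≈ 6 × 56^0.641 ≈ 79.20 kt.
Cyclone Haishen: ΔP = 27; V ≈ 6.1 × 27^0.614 ≈ 46.15 kt.
Difference ≈ 79.20 − 46.15 = 33.05 → 33 kt.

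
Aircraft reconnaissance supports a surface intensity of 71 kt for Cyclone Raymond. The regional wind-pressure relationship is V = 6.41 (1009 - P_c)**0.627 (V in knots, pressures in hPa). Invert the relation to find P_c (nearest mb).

963 mb

ΔP = (V / 6.41)^(1/0.627) = (71/6.41)^1.595.
71/6.41 = 11.076; 11.076^1.595 ≈ 46.31 mb.
P_c = 1009 − 46.31 = 962.69 ≈ 963 mb.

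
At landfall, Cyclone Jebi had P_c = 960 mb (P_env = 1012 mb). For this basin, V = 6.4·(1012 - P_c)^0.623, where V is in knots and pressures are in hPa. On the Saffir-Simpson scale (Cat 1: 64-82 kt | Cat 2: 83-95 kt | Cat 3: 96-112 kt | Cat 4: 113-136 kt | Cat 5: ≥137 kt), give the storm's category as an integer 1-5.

ΔP = 1012 − 960 = 52 mb.
V ≈ 6.4 × 52^0.623 = 6.4 × 11.72 ≈ 75 kt.
75 kt falls in the Category 1 band.

1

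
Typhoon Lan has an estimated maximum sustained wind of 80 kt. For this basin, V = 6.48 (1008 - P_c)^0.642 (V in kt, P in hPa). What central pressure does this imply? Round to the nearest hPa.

ΔP = (V / 6.48)^(1/0.642) = (80/6.48)^1.558.
80/6.48 = 12.346; 12.346^1.558 ≈ 50.14 hPa.
P_c = 1008 − 50.14 = 957.86 ≈ 958 hPa.

958 hPa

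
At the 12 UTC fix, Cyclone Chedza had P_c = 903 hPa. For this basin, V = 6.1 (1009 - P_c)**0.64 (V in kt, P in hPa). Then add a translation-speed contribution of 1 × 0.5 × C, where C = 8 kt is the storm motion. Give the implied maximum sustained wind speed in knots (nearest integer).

125 kt

ΔP = 1009 − 903 = 106 hPa.
106^0.64 ≈ 19.779.
V ≈ 6.1 × 19.779 ≈ 120.6 kt.
Translation term: 1 × 0.5 × 8 = 4 kt.
Corrected V ≈ 124.6 kt → 125 kt.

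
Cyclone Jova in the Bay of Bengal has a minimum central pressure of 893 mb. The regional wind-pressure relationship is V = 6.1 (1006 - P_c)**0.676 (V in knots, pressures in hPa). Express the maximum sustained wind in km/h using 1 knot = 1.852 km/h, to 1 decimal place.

276.0 km/h

ΔP = 1006 − 893 = 113 mb.
V ≈ 6.1 × 113^0.676 = 6.1 × 24.428 ≈ 149.008 kt.
149.008 × 1.852 ≈ 275.96 km/h → 276.0 km/h.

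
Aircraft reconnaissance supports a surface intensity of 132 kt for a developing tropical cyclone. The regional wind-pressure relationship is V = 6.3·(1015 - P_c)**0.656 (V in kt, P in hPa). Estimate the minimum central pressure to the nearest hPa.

912 hPa

ΔP = (V / 6.3)^(1/0.656) = (132/6.3)^1.524.
132/6.3 = 20.952; 20.952^1.524 ≈ 103.29 hPa.
P_c = 1015 − 103.29 = 911.71 ≈ 912 hPa.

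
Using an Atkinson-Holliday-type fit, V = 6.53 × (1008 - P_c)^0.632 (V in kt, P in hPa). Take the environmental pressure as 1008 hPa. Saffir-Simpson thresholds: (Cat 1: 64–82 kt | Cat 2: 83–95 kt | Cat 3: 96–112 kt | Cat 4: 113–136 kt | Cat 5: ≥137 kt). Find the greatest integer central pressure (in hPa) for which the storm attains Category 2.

952 hPa

Category 2 begins at V = 83 kt.
Required ΔP = (83/6.53)^(1/0.632) = 12.711^1.582 ≈ 55.86 hPa.
P_c ≤ 1008 − 55.86 = 952.14, so the highest integer P_c is 952 hPa.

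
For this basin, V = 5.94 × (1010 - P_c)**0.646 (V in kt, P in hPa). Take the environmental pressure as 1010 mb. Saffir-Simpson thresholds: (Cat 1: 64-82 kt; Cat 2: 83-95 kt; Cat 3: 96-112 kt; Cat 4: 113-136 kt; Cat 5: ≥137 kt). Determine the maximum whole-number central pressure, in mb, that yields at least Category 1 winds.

970 mb

Category 1 begins at V = 64 kt.
Required ΔP = (64/5.94)^(1/0.646) = 10.774^1.548 ≈ 39.64 mb.
P_c ≤ 1010 − 39.64 = 970.36, so the highest integer P_c is 970 mb.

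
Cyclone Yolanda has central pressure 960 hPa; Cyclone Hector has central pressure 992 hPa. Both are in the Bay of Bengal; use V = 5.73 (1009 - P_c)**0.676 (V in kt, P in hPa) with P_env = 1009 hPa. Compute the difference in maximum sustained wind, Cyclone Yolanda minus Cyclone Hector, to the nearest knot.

Cyclone Yolanda: ΔP = 49; V ≈ 5.73 × 49^0.676 ≈ 79.57 kt.
Cyclone Hector: ΔP = 17; V ≈ 5.73 × 17^0.676 ≈ 38.90 kt.
Difference ≈ 79.57 − 38.90 = 40.67 → 41 kt.

41 kt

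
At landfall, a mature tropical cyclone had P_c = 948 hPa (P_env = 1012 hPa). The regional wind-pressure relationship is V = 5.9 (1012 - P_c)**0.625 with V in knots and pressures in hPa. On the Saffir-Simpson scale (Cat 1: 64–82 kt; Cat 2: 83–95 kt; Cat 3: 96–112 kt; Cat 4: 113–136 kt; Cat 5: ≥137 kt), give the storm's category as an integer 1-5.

1

ΔP = 1012 − 948 = 64 hPa.
V ≈ 5.9 × 64^0.625 = 5.9 × 13.45 ≈ 79 kt.
79 kt falls in the Category 1 band.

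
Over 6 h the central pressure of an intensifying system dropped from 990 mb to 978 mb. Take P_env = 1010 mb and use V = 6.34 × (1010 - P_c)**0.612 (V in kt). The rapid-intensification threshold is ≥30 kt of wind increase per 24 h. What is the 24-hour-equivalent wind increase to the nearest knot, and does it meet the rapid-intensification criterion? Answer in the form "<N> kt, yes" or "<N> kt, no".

53 kt, yes

V₁: ΔP = 20, V ≈ 6.34 × 20^0.612 ≈ 39.66 kt.
V₂: ΔP = 32, V ≈ 6.34 × 32^0.612 ≈ 52.87 kt.
ΔV over 6 h = 13.21 kt → 24 h equivalent = 13.21 × 24/6 ≈ 52.84 kt.
53 kt ≥ 30 kt ⇒ rapid intensification.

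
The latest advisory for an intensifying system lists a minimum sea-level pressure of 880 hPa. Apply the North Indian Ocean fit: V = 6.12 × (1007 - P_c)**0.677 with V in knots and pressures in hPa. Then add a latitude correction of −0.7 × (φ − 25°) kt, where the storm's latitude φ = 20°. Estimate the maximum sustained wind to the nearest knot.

ΔP = 1007 − 880 = 127 hPa.
127^0.677 ≈ 26.563.
V ≈ 6.12 × 26.563 ≈ 162.6 kt.
Latitude correction: −0.7 × (20 − 25) = 3.5 kt.
Corrected V ≈ 166.1 kt → 166 kt.

166 kt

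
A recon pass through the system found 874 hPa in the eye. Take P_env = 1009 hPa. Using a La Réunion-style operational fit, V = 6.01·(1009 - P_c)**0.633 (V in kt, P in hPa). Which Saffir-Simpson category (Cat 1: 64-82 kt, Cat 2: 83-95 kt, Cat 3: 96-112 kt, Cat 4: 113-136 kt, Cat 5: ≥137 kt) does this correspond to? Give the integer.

ΔP = 1009 − 874 = 135 hPa.
V ≈ 6.01 × 135^0.633 = 6.01 × 22.31 ≈ 134 kt.
134 kt falls in the Category 4 band.

4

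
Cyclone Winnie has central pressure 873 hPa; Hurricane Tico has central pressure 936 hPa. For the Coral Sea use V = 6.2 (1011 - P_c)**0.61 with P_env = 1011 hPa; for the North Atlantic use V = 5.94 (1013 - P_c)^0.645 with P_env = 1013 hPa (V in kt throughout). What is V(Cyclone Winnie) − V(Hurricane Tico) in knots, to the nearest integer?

27 kt

Cyclone Winnie: ΔP = 138; V ≈ 6.2 × 138^0.61 ≈ 125.23 kt.
Hurricane Tico: ΔP = 77; V ≈ 5.94 × 77^0.645 ≈ 97.85 kt.
Difference ≈ 125.23 − 97.85 = 27.38 → 27 kt.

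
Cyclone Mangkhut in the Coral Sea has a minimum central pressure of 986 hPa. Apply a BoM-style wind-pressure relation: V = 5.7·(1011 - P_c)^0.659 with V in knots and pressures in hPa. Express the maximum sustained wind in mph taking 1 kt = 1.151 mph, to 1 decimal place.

ΔP = 1011 − 986 = 25 hPa.
V ≈ 5.7 × 25^0.659 = 5.7 × 8.341 ≈ 47.546 kt.
47.546 × 1.151 ≈ 54.73 mph → 54.7 mph.

54.7 mph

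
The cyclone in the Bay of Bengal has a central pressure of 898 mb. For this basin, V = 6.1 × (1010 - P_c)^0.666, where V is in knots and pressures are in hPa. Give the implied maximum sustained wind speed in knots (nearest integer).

ΔP = 1010 − 898 = 112 mb.
112^0.666 ≈ 23.162.
V ≈ 6.1 × 23.162 ≈ 141.3 kt.

141 kt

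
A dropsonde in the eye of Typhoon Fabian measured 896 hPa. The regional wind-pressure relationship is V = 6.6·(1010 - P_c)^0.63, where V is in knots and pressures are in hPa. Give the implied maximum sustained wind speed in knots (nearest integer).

130 kt

ΔP = 1010 − 896 = 114 hPa.
114^0.63 ≈ 19.763.
V ≈ 6.6 × 19.763 ≈ 130.4 kt.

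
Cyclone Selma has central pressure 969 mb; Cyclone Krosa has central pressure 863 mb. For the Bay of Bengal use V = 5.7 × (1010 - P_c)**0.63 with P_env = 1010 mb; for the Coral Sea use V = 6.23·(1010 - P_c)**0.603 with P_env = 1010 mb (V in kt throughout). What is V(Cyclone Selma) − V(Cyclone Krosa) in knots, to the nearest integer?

-67 kt

Cyclone Selma: ΔP = 41; V ≈ 5.7 × 41^0.63 ≈ 59.15 kt.
Cyclone Krosa: ΔP = 147; V ≈ 6.23 × 147^0.603 ≈ 126.29 kt.
Difference ≈ 59.15 − 126.29 = -67.14 → -67 kt.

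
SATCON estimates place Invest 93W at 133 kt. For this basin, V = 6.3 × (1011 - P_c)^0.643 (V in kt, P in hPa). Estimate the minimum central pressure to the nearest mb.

ΔP = (V / 6.3)^(1/0.643) = (133/6.3)^1.555.
133/6.3 = 21.111; 21.111^1.555 ≈ 114.79 mb.
P_c = 1011 − 114.79 = 896.21 ≈ 896 mb.

896 mb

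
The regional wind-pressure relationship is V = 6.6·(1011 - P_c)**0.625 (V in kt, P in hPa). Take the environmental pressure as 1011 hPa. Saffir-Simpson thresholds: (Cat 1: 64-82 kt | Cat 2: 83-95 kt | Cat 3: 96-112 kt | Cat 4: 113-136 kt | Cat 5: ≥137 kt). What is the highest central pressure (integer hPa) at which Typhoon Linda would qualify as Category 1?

973 hPa

Category 1 begins at V = 64 kt.
Required ΔP = (64/6.6)^(1/0.625) = 9.697^1.600 ≈ 37.90 hPa.
P_c ≤ 1011 − 37.90 = 973.10, so the highest integer P_c is 973 hPa.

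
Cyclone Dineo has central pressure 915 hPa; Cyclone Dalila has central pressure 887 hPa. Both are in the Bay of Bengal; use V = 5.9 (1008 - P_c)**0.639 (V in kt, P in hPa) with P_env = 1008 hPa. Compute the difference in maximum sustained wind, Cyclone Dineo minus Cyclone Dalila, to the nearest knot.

-20 kt

Cyclone Dineo: ΔP = 93; V ≈ 5.9 × 93^0.639 ≈ 106.83 kt.
Cyclone Dalila: ΔP = 121; V ≈ 5.9 × 121^0.639 ≈ 126.40 kt.
Difference ≈ 106.83 − 126.40 = -19.57 → -20 kt.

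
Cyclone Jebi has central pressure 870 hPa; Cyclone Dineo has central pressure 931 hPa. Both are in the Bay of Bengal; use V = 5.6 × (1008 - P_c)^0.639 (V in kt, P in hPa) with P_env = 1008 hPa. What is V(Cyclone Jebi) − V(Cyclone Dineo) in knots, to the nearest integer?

Cyclone Jebi: ΔP = 138; V ≈ 5.6 × 138^0.639 ≈ 130.49 kt.
Cyclone Dineo: ΔP = 77; V ≈ 5.6 × 77^0.639 ≈ 89.88 kt.
Difference ≈ 130.49 − 89.88 = 40.61 → 41 kt.

41 kt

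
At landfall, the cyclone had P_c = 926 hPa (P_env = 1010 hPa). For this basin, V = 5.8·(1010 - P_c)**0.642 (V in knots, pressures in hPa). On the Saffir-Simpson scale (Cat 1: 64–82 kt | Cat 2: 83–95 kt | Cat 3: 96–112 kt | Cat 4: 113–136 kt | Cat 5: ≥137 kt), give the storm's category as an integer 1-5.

3

ΔP = 1010 − 926 = 84 hPa.
V ≈ 5.8 × 84^0.642 = 5.8 × 17.19 ≈ 100 kt.
100 kt falls in the Category 3 band.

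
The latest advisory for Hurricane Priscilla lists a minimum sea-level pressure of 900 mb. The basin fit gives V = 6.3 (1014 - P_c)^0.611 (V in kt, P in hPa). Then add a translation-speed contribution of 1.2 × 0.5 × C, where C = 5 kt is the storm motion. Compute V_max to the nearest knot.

117 kt

ΔP = 1014 − 900 = 114 mb.
114^0.611 ≈ 18.062.
V ≈ 6.3 × 18.062 ≈ 113.8 kt.
Translation term: 1.2 × 0.5 × 5 = 3 kt.
Corrected V ≈ 116.8 kt → 117 kt.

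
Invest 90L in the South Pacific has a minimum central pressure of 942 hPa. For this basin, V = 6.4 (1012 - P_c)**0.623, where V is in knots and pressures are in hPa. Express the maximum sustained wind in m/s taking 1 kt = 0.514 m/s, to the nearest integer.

46 m/s

ΔP = 1012 − 942 = 70 hPa.
V ≈ 6.4 × 70^0.623 = 6.4 × 14.109 ≈ 90.298 kt.
90.298 × 0.514 ≈ 46.41 m/s → 46 m/s.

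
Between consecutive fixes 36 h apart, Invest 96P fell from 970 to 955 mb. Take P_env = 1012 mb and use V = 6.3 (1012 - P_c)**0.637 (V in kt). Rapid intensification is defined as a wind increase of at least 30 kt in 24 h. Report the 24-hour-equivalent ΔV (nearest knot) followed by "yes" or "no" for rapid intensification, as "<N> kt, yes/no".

V₁: ΔP = 42, V ≈ 6.3 × 42^0.637 ≈ 68.13 kt.
V₂: ΔP = 57, V ≈ 6.3 × 57^0.637 ≈ 82.76 kt.
ΔV over 36 h = 14.63 kt → 24 h equivalent = 14.63 × 24/36 ≈ 9.75 kt.
10 kt < 30 kt ⇒ not rapid intensification.

10 kt, no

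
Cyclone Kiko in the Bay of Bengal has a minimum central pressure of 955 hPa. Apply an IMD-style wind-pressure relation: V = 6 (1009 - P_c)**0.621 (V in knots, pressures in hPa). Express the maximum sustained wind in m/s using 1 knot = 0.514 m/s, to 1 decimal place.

ΔP = 1009 − 955 = 54 hPa.
V ≈ 6 × 54^0.621 = 6 × 11.907 ≈ 71.444 kt.
71.444 × 0.514 ≈ 36.72 m/s → 36.7 m/s.

36.7 m/s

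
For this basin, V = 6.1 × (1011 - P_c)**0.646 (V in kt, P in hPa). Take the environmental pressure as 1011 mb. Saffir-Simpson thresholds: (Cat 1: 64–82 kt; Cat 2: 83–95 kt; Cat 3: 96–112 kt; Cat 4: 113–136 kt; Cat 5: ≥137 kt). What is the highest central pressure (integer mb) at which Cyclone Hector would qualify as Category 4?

919 mb

Category 4 begins at V = 113 kt.
Required ΔP = (113/6.1)^(1/0.646) = 18.525^1.548 ≈ 91.72 mb.
P_c ≤ 1011 − 91.72 = 919.28, so the highest integer P_c is 919 mb.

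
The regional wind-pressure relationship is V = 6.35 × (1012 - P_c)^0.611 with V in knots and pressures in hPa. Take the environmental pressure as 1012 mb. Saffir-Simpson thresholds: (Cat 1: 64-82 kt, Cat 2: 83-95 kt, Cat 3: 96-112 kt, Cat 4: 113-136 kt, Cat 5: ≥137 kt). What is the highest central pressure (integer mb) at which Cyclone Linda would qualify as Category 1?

Category 1 begins at V = 64 kt.
Required ΔP = (64/6.35)^(1/0.611) = 10.079^1.637 ≈ 43.88 mb.
P_c ≤ 1012 − 43.88 = 968.12, so the highest integer P_c is 968 mb.

968 mb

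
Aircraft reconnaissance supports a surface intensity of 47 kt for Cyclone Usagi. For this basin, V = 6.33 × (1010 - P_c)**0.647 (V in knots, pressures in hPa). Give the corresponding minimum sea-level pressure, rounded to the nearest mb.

988 mb

ΔP = (V / 6.33)^(1/0.647) = (47/6.33)^1.546.
47/6.33 = 7.425; 7.425^1.546 ≈ 22.17 mb.
P_c = 1010 − 22.17 = 987.83 ≈ 988 mb.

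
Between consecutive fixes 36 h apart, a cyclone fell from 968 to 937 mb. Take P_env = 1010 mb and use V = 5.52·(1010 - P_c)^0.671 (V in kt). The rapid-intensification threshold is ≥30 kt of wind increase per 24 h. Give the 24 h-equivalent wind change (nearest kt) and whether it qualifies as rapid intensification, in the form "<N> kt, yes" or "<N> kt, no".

V₁: ΔP = 42, V ≈ 5.52 × 42^0.671 ≈ 67.79 kt.
V₂: ΔP = 73, V ≈ 5.52 × 73^0.671 ≈ 98.23 kt.
ΔV over 36 h = 30.44 kt → 24 h equivalent = 30.44 × 24/36 ≈ 20.29 kt.
20 kt < 30 kt ⇒ not rapid intensification.

20 kt, no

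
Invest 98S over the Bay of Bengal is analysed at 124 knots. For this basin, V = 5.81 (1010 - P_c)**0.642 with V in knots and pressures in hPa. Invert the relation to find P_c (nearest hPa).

892 hPa

ΔP = (V / 5.81)^(1/0.642) = (124/5.81)^1.558.
124/5.81 = 21.343; 21.343^1.558 ≈ 117.62 hPa.
P_c = 1010 − 117.62 = 892.38 ≈ 892 hPa.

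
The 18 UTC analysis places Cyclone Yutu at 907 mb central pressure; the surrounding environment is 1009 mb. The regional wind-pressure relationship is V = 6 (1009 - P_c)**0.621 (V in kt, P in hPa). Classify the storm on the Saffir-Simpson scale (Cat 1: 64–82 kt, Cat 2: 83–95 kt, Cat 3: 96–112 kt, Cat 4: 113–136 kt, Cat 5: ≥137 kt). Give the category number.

ΔP = 1009 − 907 = 102 mb.
V ≈ 6 × 102^0.621 = 6 × 17.67 ≈ 106 kt.
106 kt falls in the Category 3 band.

3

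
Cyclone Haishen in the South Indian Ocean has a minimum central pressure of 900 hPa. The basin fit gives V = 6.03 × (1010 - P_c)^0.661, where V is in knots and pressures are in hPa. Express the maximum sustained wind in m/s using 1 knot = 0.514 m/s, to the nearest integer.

69 m/s

ΔP = 1010 − 900 = 110 hPa.
V ≈ 6.03 × 110^0.661 = 6.03 × 22.354 ≈ 134.796 kt.
134.796 × 0.514 ≈ 69.29 m/s → 69 m/s.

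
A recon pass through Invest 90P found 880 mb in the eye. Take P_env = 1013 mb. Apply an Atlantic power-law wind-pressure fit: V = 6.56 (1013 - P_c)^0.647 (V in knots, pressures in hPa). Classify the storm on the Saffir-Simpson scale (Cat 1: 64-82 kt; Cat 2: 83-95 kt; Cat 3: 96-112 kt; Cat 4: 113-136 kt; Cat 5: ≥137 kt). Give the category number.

5

ΔP = 1013 − 880 = 133 mb.
V ≈ 6.56 × 133^0.647 = 6.56 × 23.67 ≈ 155 kt.
155 kt falls in the Category 5 band.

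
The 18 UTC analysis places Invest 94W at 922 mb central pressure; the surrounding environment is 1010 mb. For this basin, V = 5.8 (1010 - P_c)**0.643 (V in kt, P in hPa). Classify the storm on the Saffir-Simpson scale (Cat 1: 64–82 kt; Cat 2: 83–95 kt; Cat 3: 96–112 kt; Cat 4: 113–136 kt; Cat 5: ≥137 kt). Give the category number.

3

ΔP = 1010 − 922 = 88 mb.
V ≈ 5.8 × 88^0.643 = 5.8 × 17.80 ≈ 103 kt.
103 kt falls in the Category 3 band.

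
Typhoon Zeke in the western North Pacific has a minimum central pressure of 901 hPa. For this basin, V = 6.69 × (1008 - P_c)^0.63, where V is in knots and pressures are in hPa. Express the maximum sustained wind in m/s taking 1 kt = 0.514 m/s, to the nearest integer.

ΔP = 1008 − 901 = 107 hPa.
V ≈ 6.69 × 107^0.63 = 6.69 × 18.989 ≈ 127.039 kt.
127.039 × 0.514 ≈ 65.30 m/s → 65 m/s.

65 m/s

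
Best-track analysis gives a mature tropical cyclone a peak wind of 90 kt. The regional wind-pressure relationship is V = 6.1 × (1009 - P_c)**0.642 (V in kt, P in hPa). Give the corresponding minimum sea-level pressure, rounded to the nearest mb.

ΔP = (V / 6.1)^(1/0.642) = (90/6.1)^1.558.
90/6.1 = 14.754; 14.754^1.558 ≈ 66.18 mb.
P_c = 1009 − 66.18 = 942.82 ≈ 943 mb.

943 mb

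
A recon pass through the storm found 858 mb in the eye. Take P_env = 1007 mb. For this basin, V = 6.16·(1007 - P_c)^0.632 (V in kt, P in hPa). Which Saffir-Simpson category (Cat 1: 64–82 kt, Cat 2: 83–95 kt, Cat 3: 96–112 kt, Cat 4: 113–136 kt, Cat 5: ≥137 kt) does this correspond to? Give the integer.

ΔP = 1007 − 858 = 149 mb.
V ≈ 6.16 × 149^0.632 = 6.16 × 23.63 ≈ 146 kt.
146 kt falls in the Category 5 band.

5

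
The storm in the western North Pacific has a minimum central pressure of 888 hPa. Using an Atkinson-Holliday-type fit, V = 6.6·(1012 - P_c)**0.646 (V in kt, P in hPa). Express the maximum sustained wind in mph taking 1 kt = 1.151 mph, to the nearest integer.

ΔP = 1012 − 888 = 124 hPa.
V ≈ 6.6 × 124^0.646 = 6.6 × 22.509 ≈ 148.557 kt.
148.557 × 1.151 ≈ 170.99 mph → 171 mph.

171 mph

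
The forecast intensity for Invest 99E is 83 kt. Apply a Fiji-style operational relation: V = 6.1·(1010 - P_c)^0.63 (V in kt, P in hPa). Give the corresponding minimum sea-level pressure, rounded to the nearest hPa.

ΔP = (V / 6.1)^(1/0.63) = (83/6.1)^1.587.
83/6.1 = 13.607; 13.607^1.587 ≈ 63.04 hPa.
P_c = 1010 − 63.04 = 946.96 ≈ 947 hPa.

947 hPa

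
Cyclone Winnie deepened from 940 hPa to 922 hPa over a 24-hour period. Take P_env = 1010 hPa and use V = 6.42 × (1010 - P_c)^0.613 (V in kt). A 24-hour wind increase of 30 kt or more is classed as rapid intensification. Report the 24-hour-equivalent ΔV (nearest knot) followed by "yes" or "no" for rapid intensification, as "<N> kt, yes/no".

13 kt, no

V₁: ΔP = 70, V ≈ 6.42 × 70^0.613 ≈ 86.81 kt.
V₂: ΔP = 88, V ≈ 6.42 × 88^0.613 ≈ 99.89 kt.
ΔV over 24 h = 13.08 kt → 24 h equivalent = 13.08 × 24/24 ≈ 13.08 kt.
13 kt < 30 kt ⇒ not rapid intensification.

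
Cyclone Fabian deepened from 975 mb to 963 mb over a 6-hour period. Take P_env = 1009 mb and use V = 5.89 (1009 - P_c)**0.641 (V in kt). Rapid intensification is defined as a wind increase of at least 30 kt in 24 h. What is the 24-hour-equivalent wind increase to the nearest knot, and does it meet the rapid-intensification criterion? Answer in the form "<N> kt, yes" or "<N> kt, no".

V₁: ΔP = 34, V ≈ 5.89 × 34^0.641 ≈ 56.47 kt.
V₂: ΔP = 46, V ≈ 5.89 × 46^0.641 ≈ 68.54 kt.
ΔV over 6 h = 12.07 kt → 24 h equivalent = 12.07 × 24/6 ≈ 48.28 kt.
48 kt ≥ 30 kt ⇒ rapid intensification.

48 kt, yes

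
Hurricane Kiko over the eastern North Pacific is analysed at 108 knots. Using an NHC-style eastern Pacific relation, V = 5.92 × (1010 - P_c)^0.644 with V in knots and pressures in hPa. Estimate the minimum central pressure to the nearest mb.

ΔP = (V / 5.92)^(1/0.644) = (108/5.92)^1.553.
108/5.92 = 18.243; 18.243^1.553 ≈ 90.83 mb.
P_c = 1010 − 90.83 = 919.17 ≈ 919 mb.

919 mb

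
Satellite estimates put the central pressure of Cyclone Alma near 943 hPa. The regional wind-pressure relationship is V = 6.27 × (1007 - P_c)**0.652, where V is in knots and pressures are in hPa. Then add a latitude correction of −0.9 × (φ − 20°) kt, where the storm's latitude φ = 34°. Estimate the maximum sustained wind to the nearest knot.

82 kt

ΔP = 1007 − 943 = 64 hPa.
64^0.652 ≈ 15.053.
V ≈ 6.27 × 15.053 ≈ 94.4 kt.
Latitude correction: −0.9 × (34 − 20) = -12.6 kt.
Corrected V ≈ 81.8 kt → 82 kt.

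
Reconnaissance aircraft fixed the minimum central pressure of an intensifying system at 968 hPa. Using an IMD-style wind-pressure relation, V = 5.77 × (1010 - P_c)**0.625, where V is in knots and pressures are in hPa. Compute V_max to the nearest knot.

ΔP = 1010 − 968 = 42 hPa.
42^0.625 ≈ 10.340.
V ≈ 5.77 × 10.340 ≈ 59.7 kt.

60 kt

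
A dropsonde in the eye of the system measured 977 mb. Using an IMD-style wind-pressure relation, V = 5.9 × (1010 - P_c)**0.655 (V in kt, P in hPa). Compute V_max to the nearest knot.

58 kt

ΔP = 1010 − 977 = 33 mb.
33^0.655 ≈ 9.877.
V ≈ 5.9 × 9.877 ≈ 58.3 kt.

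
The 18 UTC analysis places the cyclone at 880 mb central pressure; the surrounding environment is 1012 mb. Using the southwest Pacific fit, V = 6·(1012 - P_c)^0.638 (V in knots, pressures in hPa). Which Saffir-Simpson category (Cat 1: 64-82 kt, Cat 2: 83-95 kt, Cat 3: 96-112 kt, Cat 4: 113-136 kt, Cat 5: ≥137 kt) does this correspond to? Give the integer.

ΔP = 1012 − 880 = 132 mb.
V ≈ 6 × 132^0.638 = 6 × 22.54 ≈ 135 kt.
135 kt falls in the Category 4 band.

4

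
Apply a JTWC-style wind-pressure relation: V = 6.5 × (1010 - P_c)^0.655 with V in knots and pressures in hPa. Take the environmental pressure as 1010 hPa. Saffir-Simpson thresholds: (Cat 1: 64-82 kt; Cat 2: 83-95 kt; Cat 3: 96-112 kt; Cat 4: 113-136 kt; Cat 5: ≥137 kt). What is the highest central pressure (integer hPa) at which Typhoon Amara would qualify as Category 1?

977 hPa

Category 1 begins at V = 64 kt.
Required ΔP = (64/6.5)^(1/0.655) = 9.846^1.527 ≈ 32.84 hPa.
P_c ≤ 1010 − 32.84 = 977.16, so the highest integer P_c is 977 hPa.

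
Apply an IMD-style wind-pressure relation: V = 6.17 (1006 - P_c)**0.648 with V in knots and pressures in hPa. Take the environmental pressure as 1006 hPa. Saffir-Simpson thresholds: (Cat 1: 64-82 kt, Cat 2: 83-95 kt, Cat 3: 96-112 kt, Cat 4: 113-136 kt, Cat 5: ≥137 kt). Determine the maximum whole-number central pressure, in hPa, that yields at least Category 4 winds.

Category 4 begins at V = 113 kt.
Required ΔP = (113/6.17)^(1/0.648) = 18.314^1.543 ≈ 88.87 hPa.
P_c ≤ 1006 − 88.87 = 917.13, so the highest integer P_c is 917 hPa.

917 hPa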